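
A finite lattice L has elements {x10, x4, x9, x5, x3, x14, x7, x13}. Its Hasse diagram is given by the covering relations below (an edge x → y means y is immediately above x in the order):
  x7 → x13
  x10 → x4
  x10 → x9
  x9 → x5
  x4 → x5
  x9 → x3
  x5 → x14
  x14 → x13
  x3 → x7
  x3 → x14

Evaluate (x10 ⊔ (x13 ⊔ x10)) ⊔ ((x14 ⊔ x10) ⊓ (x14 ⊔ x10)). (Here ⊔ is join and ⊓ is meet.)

x13 ∨ x10 = x13
x10 ∨ x13 = x13
x14 ∨ x10 = x14
x14 ∨ x10 = x14
x14 ∧ x14 = x14
x13 ∨ x14 = x13

x13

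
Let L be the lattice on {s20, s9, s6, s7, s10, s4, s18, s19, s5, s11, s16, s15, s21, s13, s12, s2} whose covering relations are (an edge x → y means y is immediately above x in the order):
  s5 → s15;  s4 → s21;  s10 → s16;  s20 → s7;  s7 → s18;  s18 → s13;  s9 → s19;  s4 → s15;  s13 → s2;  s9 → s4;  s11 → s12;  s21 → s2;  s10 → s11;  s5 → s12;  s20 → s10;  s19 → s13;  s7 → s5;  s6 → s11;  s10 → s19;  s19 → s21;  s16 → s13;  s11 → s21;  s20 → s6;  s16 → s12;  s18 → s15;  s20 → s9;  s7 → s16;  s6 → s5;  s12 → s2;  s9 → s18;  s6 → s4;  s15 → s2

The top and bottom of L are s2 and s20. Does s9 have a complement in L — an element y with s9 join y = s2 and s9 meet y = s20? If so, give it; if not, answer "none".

s12

Need y with s9 ∨ y = s2 and s9 ∧ y = s20.
Checking each element gives: s12.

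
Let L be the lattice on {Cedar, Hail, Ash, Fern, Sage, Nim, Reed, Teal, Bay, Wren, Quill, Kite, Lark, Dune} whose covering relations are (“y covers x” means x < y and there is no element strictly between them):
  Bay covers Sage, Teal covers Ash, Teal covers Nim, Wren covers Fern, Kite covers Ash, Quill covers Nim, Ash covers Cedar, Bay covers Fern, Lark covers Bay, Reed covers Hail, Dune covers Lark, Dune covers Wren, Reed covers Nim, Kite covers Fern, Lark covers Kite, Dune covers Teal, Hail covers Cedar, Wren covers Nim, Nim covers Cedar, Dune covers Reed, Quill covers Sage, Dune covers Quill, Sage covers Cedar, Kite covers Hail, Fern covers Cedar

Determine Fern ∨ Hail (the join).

Kite

Common upper bounds of {Fern, Hail}: Dune, Kite, Lark.
The least among these is Kite.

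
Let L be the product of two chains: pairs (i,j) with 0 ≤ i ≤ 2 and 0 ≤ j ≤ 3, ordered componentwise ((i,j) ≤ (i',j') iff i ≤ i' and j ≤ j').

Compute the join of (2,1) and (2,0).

In a product of chains, the join is componentwise max, giving (2,1).

(2,1)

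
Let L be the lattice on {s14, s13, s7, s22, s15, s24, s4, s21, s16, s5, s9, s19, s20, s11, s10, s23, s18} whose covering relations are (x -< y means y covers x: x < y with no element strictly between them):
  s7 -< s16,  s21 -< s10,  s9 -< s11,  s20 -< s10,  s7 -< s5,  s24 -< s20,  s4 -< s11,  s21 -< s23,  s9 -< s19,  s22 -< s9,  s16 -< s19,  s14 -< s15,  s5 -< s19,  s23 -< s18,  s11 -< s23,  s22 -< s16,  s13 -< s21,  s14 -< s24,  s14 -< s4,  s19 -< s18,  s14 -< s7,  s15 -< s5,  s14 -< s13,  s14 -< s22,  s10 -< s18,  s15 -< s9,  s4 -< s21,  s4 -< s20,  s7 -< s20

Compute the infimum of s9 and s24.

Common lower bounds of {s9, s24}: s14.
The greatest among these is s14.

s14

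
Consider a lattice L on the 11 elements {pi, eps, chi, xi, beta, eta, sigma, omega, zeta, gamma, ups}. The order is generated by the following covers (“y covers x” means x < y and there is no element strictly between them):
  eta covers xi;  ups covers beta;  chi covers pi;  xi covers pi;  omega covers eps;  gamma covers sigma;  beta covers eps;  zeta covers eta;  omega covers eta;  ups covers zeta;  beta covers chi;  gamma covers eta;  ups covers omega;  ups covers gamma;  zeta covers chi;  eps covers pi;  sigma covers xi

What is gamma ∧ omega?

Common lower bounds of {gamma, omega}: eta, pi, xi.
The greatest among these is eta.

eta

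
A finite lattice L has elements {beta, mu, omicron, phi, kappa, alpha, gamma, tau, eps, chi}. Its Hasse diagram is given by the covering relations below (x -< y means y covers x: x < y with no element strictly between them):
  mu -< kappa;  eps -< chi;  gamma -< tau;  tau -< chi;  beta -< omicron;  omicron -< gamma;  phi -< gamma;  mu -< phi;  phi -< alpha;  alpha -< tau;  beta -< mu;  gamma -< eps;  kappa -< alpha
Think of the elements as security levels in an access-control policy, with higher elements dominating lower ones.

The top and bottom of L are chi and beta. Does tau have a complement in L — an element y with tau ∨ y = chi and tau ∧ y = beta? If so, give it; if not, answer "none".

none

For every candidate y, either tau ∨ y ≠ chi or tau ∧ y ≠ beta; no complement exists.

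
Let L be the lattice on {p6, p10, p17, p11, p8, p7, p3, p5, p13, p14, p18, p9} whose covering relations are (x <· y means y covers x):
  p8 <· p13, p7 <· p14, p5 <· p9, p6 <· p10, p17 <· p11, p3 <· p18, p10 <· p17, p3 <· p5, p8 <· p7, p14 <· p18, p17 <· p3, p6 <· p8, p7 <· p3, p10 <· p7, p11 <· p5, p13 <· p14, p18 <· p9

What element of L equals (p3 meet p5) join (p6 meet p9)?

p3

p3 ∧ p5 = p3
p6 ∧ p9 = p6
p3 ∨ p6 = p3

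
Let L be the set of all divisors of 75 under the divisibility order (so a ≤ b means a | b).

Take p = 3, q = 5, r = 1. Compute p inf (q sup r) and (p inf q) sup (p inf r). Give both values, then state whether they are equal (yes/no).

1; 1; yes

q sup r = 5, so p inf (q sup r) = 3 inf 5 = 1.
p inf q = 1 and p inf r = 1, so (p inf q) sup (p inf r) = 1 sup 1 = 1.
Equal: yes.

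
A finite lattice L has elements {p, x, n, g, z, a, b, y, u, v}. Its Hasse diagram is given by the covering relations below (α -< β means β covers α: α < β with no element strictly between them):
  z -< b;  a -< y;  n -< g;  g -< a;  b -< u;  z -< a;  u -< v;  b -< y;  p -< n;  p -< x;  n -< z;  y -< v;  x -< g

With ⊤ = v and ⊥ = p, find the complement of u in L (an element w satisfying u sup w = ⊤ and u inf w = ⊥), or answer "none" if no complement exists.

x

Need w with u ∨ w = v and u ∧ w = p.
Checking each element gives: x.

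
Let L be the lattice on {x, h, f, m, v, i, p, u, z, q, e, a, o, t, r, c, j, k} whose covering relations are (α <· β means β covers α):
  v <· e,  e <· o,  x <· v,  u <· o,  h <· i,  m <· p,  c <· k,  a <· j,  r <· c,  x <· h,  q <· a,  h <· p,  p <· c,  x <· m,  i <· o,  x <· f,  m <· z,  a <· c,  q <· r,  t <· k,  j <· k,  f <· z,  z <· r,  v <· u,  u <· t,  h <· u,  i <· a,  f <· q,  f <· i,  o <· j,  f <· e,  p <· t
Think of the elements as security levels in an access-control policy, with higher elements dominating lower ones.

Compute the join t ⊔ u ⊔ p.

Common upper bounds of {t, u, p}: k, t.
The least among these is t.

t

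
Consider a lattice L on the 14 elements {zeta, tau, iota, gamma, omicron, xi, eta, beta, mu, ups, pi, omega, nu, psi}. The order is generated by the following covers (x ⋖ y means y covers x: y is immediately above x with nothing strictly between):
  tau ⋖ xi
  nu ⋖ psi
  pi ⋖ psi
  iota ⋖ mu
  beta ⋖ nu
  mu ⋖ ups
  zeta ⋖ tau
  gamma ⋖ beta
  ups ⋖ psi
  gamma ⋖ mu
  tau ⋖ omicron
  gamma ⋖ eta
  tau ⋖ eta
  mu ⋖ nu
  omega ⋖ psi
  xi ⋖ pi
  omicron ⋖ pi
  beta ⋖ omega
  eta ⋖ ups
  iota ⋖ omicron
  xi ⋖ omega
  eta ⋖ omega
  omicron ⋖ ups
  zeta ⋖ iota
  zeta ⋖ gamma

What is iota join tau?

omicron

Common upper bounds of {iota, tau}: omicron, pi, psi, ups.
The least among these is omicron.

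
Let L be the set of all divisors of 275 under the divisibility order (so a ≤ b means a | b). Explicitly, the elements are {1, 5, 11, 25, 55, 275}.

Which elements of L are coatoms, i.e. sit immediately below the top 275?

25, 55

The coatoms are exactly the elements covered by 275: 25, 55.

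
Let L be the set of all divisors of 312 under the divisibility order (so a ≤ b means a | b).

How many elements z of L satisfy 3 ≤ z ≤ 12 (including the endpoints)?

The interval [3, 12] = {12, 3, 6}, which has 3 elements.

3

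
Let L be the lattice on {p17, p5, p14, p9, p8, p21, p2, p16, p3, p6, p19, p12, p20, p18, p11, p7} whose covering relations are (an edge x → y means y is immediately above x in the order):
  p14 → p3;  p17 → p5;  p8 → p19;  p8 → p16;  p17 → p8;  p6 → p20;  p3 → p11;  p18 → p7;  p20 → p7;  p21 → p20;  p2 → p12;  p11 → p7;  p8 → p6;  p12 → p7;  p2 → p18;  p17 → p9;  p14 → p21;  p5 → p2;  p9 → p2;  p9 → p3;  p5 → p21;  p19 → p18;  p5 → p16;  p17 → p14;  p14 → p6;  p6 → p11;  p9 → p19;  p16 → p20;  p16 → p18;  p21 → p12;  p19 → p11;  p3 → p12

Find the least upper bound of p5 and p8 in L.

p16

Common upper bounds of {p5, p8}: p16, p18, p20, p7.
The least among these is p16.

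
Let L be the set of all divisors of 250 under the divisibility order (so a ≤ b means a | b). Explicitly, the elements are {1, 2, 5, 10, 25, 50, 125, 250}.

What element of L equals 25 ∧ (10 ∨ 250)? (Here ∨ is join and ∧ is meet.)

25

10 ∨ 250 = 250
25 ∧ 250 = 25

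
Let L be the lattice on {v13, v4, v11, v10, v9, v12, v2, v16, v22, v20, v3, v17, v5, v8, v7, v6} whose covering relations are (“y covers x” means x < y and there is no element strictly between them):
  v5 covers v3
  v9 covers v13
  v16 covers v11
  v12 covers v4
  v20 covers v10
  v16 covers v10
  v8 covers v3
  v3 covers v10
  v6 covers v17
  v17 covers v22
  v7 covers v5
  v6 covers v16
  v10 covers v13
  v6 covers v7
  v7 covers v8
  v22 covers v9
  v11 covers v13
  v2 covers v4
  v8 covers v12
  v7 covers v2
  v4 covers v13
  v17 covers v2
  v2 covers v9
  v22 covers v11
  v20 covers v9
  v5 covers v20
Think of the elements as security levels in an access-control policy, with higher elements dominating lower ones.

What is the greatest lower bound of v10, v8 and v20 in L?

v10

Common lower bounds of {v10, v8, v20}: v10, v13.
The greatest among these is v10.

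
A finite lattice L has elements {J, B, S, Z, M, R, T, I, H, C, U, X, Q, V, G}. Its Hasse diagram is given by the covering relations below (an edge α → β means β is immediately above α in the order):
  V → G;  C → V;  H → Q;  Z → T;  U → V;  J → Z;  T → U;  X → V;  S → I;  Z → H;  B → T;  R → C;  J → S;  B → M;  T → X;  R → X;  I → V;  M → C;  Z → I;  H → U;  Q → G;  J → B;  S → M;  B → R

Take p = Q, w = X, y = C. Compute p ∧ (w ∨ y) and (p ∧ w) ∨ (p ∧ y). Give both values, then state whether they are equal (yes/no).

H; Z; no

w ∨ y = V, so p ∧ (w ∨ y) = Q ∧ V = H.
p ∧ w = Z and p ∧ y = J, so (p ∧ w) ∨ (p ∧ y) = Z ∨ J = Z.
Equal: no.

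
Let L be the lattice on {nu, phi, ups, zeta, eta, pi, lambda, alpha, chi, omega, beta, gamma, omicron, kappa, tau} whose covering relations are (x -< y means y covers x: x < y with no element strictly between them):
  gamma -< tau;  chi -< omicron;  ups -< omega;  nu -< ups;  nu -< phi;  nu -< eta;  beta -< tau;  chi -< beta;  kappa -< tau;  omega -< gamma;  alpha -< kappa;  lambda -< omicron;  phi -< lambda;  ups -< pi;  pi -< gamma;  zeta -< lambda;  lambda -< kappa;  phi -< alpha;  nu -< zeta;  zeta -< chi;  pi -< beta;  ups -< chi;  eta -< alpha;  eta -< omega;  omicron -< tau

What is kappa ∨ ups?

Common upper bounds of {kappa, ups}: tau.
The least among these is tau.

tau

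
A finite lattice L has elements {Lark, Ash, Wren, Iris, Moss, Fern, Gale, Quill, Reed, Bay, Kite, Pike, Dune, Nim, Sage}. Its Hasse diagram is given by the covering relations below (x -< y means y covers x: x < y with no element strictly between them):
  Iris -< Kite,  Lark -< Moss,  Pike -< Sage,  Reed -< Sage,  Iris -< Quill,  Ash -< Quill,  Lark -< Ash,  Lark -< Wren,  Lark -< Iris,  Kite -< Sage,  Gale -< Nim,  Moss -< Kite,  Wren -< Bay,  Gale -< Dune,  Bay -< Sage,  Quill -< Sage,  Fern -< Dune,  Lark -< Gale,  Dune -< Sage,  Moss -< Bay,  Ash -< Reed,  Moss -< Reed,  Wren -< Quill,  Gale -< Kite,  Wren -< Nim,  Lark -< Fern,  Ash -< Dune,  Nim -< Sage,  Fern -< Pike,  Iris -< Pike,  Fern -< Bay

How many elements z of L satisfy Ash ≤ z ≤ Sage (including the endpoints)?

5

The interval [Ash, Sage] = {Ash, Dune, Quill, Reed, Sage}, which has 5 elements.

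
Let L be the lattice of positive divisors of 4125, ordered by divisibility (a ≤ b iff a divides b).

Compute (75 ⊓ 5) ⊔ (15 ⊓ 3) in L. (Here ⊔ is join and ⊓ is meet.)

75 ∧ 5 = 5
15 ∧ 3 = 3
5 ∨ 3 = 15

15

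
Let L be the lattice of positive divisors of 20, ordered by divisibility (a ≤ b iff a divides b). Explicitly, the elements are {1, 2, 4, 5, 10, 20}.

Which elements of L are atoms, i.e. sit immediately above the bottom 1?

2, 5

The atoms are exactly the elements that cover 1: 2, 5.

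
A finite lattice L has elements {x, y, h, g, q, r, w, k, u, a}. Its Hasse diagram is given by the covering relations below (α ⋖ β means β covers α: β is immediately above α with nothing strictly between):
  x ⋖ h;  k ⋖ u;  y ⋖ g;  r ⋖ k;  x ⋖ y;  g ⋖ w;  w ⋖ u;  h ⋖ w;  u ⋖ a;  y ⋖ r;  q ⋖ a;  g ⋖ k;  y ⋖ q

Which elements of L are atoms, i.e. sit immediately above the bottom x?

The atoms are exactly the elements that cover x: h, y.

h, y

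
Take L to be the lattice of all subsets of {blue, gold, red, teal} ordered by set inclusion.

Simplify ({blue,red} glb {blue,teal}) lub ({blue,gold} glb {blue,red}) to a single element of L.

{blue,red} ∧ {blue,teal} = {blue}
{blue,gold} ∧ {blue,red} = {blue}
{blue} ∨ {blue} = {blue}

{blue}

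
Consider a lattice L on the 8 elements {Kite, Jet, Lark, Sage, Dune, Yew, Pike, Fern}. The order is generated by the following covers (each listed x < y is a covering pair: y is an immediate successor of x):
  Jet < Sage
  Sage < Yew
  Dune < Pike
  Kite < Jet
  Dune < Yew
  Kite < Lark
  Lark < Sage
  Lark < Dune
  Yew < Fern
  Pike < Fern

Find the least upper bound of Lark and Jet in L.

Sage

Common upper bounds of {Lark, Jet}: Fern, Sage, Yew.
The least among these is Sage.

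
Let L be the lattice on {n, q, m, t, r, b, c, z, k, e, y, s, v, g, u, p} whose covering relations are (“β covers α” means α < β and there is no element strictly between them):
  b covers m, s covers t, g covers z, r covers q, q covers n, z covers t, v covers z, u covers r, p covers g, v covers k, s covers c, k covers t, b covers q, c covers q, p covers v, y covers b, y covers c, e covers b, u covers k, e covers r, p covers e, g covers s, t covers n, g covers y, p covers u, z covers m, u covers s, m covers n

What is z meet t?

Common lower bounds of {z, t}: n, t.
The greatest among these is t.

t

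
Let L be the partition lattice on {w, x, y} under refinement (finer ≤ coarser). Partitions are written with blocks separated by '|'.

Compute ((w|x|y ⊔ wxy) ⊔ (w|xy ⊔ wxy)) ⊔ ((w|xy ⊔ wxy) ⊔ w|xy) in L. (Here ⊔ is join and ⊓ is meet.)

wxy

w|x|y ∨ wxy = wxy
w|xy ∨ wxy = wxy
wxy ∨ wxy = wxy
w|xy ∨ wxy = wxy
wxy ∨ w|xy = wxy
wxy ∨ wxy = wxy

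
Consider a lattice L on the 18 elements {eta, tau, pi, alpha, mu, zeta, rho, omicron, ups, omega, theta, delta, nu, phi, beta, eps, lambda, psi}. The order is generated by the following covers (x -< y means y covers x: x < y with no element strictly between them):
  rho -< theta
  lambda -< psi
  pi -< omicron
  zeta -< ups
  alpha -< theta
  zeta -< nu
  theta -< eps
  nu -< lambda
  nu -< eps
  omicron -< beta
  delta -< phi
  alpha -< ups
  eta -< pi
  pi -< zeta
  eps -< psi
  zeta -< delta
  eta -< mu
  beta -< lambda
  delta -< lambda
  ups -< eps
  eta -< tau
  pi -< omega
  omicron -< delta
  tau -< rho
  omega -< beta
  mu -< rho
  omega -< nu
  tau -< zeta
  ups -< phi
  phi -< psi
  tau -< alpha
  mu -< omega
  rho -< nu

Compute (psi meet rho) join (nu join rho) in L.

psi ∧ rho = rho
nu ∨ rho = nu
rho ∨ nu = nu

nu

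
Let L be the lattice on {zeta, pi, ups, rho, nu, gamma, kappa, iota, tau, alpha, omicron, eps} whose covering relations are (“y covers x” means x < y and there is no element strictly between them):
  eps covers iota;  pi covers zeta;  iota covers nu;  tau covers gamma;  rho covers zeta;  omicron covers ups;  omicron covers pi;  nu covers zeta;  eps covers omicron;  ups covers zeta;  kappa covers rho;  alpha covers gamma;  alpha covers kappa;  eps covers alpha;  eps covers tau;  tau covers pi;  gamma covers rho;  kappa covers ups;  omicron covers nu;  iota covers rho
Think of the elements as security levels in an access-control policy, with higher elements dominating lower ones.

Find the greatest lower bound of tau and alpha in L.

gamma

Common lower bounds of {tau, alpha}: gamma, rho, zeta.
The greatest among these is gamma.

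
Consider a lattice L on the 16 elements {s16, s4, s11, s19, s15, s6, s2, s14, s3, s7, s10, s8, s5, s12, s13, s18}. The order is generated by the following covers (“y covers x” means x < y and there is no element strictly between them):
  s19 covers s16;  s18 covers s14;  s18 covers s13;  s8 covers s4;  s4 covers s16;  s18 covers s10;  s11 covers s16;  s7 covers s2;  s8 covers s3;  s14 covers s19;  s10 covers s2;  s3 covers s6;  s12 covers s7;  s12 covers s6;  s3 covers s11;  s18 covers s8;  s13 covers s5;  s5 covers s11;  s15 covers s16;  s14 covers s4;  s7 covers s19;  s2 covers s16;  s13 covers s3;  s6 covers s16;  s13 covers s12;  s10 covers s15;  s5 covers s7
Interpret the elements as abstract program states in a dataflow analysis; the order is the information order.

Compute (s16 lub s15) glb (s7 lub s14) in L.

s16 ∨ s15 = s15
s7 ∨ s14 = s18
s15 ∧ s18 = s15

s15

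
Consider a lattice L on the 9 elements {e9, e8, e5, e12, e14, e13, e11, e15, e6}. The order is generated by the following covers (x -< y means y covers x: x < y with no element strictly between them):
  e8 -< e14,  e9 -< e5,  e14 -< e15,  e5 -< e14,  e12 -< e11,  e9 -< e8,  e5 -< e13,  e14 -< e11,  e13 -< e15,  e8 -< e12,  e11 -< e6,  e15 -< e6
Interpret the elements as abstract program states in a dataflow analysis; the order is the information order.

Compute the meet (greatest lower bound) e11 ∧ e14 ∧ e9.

e9

Common lower bounds of {e11, e14, e9}: e9.
The greatest among these is e9.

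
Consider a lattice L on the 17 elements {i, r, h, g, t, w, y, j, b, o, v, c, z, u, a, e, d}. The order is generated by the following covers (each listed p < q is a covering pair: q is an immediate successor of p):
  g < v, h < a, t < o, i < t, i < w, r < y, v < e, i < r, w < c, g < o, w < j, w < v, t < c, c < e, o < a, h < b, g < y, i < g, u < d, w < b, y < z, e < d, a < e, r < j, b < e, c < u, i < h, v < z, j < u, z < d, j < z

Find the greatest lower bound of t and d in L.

Common lower bounds of {t, d}: i, t.
The greatest among these is t.

t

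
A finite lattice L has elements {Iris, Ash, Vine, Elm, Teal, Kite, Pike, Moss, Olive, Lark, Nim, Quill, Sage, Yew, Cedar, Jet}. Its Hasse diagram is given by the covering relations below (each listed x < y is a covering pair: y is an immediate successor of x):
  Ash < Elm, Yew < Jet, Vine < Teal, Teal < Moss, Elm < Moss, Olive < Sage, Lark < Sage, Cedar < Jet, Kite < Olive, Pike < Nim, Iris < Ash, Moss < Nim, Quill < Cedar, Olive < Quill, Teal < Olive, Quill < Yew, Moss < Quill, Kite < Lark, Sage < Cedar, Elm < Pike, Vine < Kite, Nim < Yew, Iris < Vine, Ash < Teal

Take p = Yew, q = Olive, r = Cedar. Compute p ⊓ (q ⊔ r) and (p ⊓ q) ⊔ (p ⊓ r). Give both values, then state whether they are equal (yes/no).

Quill; Quill; yes

q ⊔ r = Cedar, so p ⊓ (q ⊔ r) = Yew ⊓ Cedar = Quill.
p ⊓ q = Olive and p ⊓ r = Quill, so (p ⊓ q) ⊔ (p ⊓ r) = Olive ⊔ Quill = Quill.
Equal: yes.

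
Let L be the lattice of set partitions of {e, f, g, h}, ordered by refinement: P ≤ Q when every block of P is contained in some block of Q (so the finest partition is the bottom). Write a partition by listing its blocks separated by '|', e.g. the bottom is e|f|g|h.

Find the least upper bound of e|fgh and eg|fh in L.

The join of e|fgh and eg|fh merges any blocks that overlap across the partitions, giving efgh.

efgh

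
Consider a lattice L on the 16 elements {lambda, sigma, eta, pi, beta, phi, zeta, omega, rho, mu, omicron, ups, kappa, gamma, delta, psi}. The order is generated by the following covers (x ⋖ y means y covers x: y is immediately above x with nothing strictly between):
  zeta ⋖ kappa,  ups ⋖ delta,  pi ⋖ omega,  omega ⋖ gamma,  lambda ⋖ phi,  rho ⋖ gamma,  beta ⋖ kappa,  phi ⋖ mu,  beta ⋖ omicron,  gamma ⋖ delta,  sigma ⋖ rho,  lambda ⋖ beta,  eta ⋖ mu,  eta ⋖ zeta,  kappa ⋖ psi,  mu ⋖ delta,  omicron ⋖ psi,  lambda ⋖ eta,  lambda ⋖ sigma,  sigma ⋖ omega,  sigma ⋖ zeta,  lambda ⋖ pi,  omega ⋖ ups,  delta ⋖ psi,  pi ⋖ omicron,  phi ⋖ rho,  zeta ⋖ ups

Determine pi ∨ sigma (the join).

omega

Common upper bounds of {pi, sigma}: delta, gamma, omega, psi, ups.
The least among these is omega.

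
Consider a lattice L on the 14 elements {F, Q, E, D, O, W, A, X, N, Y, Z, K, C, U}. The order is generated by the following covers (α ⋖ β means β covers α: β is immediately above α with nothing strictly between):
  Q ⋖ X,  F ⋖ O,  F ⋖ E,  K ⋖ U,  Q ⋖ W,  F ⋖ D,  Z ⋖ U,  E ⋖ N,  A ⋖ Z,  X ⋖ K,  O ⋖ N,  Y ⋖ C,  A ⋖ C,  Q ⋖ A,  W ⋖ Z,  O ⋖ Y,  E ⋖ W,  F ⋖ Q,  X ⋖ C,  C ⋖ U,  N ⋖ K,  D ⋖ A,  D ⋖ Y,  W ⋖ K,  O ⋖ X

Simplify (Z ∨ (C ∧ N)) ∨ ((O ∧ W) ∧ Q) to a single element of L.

C ∧ N = O
Z ∨ O = U
O ∧ W = F
F ∧ Q = F
U ∨ F = U

U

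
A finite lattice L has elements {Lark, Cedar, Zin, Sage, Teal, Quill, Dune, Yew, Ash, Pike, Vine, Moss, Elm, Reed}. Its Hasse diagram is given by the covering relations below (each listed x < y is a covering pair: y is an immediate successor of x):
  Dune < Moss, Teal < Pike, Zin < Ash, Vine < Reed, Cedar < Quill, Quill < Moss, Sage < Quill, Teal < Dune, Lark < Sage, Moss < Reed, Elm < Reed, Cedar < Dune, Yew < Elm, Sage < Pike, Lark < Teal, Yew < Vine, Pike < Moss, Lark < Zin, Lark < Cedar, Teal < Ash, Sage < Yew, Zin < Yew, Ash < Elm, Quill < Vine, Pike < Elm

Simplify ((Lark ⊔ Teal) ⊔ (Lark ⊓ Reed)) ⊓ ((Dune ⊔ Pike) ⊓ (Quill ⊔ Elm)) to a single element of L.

Teal

Lark ∨ Teal = Teal
Lark ∧ Reed = Lark
Teal ∨ Lark = Teal
Dune ∨ Pike = Moss
Quill ∨ Elm = Reed
Moss ∧ Reed = Moss
Teal ∧ Moss = Teal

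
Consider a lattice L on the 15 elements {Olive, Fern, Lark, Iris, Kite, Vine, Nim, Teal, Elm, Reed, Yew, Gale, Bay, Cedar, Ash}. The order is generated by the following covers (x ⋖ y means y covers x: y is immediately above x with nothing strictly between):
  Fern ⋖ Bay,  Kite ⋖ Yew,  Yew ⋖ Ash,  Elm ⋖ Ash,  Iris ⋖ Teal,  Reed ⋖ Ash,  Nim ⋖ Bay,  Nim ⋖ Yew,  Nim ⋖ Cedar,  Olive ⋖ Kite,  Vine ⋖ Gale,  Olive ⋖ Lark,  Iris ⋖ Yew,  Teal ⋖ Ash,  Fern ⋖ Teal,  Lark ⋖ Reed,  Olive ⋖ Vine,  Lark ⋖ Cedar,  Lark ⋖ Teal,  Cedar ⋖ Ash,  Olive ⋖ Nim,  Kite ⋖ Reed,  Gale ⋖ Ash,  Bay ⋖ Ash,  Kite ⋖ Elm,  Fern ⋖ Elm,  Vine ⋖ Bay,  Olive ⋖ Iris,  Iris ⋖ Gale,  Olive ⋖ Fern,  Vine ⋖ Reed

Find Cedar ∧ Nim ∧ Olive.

Olive

Common lower bounds of {Cedar, Nim, Olive}: Olive.
The greatest among these is Olive.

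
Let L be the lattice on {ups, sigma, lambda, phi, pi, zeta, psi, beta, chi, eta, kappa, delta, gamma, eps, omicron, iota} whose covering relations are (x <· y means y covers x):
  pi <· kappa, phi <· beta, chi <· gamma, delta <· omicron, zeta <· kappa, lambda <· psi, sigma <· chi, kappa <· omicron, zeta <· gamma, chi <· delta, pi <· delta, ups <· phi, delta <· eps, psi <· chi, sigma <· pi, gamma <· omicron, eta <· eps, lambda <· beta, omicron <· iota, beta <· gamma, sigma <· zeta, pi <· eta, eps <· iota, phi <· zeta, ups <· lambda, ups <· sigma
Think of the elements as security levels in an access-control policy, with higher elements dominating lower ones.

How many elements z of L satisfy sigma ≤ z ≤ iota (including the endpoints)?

The interval [sigma, iota] = {chi, delta, eps, eta, gamma, iota, kappa, omicron, pi, sigma, zeta}, which has 11 elements.

11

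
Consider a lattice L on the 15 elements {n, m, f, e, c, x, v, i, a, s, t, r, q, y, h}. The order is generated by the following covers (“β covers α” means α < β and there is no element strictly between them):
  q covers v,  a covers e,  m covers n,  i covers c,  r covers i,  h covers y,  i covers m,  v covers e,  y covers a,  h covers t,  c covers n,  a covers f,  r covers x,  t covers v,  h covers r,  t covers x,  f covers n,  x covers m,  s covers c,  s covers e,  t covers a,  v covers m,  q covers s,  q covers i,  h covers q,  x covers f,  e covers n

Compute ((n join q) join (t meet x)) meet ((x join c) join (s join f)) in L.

n ∨ q = q
t ∧ x = x
q ∨ x = h
x ∨ c = r
s ∨ f = h
r ∨ h = h
h ∧ h = h

h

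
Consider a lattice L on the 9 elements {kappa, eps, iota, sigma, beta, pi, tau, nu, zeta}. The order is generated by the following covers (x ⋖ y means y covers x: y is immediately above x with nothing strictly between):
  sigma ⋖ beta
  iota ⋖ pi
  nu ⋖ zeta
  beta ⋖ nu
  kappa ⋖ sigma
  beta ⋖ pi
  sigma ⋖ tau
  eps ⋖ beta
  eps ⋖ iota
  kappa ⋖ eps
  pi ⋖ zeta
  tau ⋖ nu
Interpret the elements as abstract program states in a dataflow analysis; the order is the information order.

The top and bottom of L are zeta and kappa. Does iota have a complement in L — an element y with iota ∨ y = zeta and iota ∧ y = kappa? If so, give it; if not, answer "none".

tau

Need y with iota ∨ y = zeta and iota ∧ y = kappa.
Checking each element gives: tau.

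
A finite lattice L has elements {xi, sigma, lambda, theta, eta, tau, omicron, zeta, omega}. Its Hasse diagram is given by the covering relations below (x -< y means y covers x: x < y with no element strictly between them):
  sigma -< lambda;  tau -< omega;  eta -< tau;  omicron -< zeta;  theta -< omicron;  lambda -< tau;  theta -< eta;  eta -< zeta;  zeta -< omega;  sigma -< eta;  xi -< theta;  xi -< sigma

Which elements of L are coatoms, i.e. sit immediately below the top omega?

The coatoms are exactly the elements covered by omega: tau, zeta.

tau, zeta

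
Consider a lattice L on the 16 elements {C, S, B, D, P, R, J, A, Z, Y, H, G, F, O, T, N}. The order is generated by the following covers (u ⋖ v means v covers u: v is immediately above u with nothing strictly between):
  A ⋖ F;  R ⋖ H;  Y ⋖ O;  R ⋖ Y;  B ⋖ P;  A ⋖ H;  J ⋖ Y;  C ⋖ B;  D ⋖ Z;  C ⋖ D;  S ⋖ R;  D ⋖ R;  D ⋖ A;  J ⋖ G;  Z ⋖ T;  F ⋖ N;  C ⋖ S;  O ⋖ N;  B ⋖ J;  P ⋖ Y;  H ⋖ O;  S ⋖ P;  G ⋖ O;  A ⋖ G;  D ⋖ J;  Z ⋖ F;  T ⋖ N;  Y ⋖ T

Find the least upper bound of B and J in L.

J

Common upper bounds of {B, J}: G, J, N, O, T, Y.
The least among these is J.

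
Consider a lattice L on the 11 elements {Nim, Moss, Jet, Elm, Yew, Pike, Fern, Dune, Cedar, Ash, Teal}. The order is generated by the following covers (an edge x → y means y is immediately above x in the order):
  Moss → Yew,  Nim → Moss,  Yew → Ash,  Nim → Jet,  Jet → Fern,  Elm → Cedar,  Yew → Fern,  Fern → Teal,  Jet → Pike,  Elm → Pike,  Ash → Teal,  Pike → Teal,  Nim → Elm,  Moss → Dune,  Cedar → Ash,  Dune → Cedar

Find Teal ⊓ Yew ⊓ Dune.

Common lower bounds of {Teal, Yew, Dune}: Moss, Nim.
The greatest among these is Moss.

Moss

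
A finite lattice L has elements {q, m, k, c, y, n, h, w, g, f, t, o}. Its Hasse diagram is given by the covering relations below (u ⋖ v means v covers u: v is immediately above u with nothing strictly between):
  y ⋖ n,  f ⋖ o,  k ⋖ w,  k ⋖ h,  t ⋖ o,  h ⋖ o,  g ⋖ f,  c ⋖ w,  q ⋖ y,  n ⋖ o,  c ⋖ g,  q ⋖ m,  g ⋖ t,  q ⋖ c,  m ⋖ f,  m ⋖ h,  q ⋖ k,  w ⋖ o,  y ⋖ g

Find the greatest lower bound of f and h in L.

m

Common lower bounds of {f, h}: m, q.
The greatest among these is m.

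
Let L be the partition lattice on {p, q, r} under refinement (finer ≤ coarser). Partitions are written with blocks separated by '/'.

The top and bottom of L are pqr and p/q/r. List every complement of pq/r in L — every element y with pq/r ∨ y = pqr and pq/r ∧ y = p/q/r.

p/qr, pr/q

Need y with pq/r ∨ y = pqr and pq/r ∧ y = p/q/r.
Checking each element gives: p/qr, pr/q.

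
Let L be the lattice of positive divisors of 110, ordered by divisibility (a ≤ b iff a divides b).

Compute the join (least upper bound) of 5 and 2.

In the divisibility order, the join is the least common multiple: lcm(5, 2) = 10.

10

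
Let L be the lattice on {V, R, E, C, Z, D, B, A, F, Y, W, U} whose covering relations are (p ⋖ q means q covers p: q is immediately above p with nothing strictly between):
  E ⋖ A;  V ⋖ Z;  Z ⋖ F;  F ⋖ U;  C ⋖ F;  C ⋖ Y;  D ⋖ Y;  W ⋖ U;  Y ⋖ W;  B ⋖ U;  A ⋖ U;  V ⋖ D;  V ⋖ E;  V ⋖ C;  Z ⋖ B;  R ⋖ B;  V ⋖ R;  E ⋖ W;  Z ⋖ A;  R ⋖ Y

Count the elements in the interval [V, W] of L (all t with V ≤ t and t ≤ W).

7

The interval [V, W] = {C, D, E, R, V, W, Y}, which has 7 elements.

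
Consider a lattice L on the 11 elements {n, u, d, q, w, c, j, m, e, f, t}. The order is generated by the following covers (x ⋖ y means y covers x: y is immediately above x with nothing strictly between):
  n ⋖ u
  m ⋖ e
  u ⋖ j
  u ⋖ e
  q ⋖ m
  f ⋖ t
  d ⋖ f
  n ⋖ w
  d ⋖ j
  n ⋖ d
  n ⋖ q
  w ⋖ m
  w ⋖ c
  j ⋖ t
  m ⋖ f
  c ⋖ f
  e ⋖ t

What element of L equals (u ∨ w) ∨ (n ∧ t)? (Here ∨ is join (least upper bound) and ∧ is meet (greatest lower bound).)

u ∨ w = e
n ∧ t = n
e ∨ n = e

e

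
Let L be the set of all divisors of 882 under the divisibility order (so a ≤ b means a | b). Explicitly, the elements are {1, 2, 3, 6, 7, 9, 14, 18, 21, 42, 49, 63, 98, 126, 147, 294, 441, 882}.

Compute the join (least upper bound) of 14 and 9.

126

In the divisibility order, the join is the least common multiple: lcm(14, 9) = 126.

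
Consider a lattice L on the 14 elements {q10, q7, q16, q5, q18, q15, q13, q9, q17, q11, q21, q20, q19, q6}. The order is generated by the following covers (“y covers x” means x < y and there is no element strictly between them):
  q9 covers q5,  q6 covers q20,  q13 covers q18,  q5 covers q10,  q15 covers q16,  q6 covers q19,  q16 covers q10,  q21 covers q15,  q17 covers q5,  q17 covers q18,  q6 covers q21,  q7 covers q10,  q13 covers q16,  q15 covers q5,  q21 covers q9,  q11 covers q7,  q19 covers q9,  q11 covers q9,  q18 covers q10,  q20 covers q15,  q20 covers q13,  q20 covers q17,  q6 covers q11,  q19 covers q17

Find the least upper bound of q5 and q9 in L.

Common upper bounds of {q5, q9}: q11, q19, q21, q6, q9.
The least among these is q9.

q9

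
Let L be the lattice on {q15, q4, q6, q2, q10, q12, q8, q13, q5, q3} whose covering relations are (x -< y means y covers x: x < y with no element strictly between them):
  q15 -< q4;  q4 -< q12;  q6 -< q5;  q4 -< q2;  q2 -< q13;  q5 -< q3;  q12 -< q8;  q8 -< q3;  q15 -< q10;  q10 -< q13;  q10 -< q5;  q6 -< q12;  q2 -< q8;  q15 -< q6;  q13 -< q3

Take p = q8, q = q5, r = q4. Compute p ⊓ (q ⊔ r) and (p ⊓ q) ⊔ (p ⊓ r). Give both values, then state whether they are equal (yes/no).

q8; q12; no

q ⊔ r = q3, so p ⊓ (q ⊔ r) = q8 ⊓ q3 = q8.
p ⊓ q = q6 and p ⊓ r = q4, so (p ⊓ q) ⊔ (p ⊓ r) = q6 ⊔ q4 = q12.
Equal: no.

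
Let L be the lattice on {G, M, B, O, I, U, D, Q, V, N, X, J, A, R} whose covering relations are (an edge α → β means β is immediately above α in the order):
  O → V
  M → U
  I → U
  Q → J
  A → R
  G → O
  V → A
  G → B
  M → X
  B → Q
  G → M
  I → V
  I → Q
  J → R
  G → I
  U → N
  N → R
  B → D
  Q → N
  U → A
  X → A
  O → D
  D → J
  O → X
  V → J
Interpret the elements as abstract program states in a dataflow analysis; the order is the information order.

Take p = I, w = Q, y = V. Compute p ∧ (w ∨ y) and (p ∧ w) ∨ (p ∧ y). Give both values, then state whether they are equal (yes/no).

w ∨ y = J, so p ∧ (w ∨ y) = I ∧ J = I.
p ∧ w = I and p ∧ y = I, so (p ∧ w) ∨ (p ∧ y) = I ∨ I = I.
Equal: yes.

I; I; yes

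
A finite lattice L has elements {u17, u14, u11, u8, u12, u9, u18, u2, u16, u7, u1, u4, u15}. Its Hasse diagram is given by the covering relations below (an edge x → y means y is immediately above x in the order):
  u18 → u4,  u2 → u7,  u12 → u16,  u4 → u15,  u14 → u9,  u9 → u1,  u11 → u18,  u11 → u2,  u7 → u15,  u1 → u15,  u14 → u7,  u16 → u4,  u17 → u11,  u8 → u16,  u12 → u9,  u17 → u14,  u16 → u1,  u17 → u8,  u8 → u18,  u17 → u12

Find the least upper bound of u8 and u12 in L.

Common upper bounds of {u8, u12}: u1, u15, u16, u4.
The least among these is u16.

u16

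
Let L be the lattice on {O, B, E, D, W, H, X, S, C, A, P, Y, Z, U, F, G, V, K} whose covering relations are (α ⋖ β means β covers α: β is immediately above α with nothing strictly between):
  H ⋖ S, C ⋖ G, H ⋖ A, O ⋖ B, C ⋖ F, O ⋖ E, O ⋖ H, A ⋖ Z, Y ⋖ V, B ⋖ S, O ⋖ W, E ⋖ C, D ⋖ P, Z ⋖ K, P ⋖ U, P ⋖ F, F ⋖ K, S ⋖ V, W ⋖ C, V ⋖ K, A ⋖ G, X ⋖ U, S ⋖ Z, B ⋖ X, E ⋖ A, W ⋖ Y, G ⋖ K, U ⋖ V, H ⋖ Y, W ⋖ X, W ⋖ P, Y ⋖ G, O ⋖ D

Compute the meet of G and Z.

Common lower bounds of {G, Z}: A, E, H, O.
The greatest among these is A.

A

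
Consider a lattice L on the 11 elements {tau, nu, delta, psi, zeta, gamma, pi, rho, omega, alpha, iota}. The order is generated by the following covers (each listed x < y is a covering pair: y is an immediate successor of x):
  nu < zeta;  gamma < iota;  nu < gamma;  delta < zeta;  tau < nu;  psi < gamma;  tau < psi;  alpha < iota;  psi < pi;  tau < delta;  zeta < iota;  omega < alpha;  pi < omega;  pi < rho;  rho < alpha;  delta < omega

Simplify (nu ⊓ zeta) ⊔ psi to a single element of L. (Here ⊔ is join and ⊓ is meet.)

nu ∧ zeta = nu
nu ∨ psi = gamma

gamma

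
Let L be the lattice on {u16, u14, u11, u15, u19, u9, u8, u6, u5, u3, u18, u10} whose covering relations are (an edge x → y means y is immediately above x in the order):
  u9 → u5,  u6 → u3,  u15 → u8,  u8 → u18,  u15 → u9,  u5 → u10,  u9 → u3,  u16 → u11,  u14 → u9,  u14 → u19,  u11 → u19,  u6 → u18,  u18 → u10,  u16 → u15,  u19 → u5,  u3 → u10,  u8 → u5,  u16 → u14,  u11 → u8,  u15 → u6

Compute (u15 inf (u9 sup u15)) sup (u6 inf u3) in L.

u6

u9 ∨ u15 = u9
u15 ∧ u9 = u15
u6 ∧ u3 = u6
u15 ∨ u6 = u6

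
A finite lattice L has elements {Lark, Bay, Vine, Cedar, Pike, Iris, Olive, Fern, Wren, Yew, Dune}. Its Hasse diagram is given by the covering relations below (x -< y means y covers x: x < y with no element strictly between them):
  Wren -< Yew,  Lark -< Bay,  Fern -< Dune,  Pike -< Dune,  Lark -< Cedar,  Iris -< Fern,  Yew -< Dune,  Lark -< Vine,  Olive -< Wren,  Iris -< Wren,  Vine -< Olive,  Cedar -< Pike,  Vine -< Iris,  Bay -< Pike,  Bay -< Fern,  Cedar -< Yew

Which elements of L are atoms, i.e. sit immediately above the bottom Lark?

The atoms are exactly the elements that cover Lark: Bay, Cedar, Vine.

Bay, Cedar, Vine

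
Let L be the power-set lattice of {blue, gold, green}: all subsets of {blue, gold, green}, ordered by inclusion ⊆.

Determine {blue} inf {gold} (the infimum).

Under ⊆, meet is intersection: {blue} ∩ {gold} = {}.

{}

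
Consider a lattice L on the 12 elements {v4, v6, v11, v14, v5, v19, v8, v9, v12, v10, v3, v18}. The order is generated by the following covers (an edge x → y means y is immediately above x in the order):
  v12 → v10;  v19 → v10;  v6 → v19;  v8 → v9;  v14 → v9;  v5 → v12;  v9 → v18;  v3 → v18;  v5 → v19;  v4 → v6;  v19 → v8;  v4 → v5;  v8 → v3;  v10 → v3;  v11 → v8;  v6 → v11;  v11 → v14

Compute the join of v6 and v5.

Common upper bounds of {v6, v5}: v10, v18, v19, v3, v8, v9.
The least among these is v19.

v19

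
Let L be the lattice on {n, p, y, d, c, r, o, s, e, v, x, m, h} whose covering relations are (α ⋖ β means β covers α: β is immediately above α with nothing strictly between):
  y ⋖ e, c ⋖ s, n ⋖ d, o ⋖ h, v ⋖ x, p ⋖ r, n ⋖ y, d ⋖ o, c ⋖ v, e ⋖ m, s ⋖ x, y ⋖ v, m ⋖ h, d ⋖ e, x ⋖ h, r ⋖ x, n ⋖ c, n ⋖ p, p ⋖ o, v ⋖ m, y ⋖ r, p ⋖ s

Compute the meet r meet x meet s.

p

Common lower bounds of {r, x, s}: n, p.
The greatest among these is p.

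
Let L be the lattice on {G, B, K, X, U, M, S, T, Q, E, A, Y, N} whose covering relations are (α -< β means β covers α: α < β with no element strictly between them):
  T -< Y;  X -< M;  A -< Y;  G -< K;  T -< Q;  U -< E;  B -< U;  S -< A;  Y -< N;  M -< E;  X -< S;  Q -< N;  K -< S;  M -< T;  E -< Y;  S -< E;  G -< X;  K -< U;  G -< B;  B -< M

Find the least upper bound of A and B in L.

Common upper bounds of {A, B}: N, Y.
The least among these is Y.

Y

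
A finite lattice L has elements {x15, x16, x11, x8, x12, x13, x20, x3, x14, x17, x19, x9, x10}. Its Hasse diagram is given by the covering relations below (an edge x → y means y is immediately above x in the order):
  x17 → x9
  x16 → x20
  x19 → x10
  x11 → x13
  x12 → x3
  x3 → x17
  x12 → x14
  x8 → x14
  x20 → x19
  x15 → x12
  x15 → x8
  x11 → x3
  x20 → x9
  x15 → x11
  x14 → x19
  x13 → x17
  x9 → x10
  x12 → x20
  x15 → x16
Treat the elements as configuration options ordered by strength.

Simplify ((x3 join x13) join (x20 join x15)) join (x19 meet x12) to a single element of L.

x9

x3 ∨ x13 = x17
x20 ∨ x15 = x20
x17 ∨ x20 = x9
x19 ∧ x12 = x12
x9 ∨ x12 = x9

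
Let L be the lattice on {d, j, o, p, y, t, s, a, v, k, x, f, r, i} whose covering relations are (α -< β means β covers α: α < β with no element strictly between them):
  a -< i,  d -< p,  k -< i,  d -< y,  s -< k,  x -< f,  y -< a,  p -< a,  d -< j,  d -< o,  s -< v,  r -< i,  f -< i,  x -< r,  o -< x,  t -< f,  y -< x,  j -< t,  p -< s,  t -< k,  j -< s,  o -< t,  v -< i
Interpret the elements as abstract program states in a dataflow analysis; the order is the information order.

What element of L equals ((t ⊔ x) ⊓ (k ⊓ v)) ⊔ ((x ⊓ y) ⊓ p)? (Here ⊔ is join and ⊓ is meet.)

j

t ∨ x = f
k ∧ v = s
f ∧ s = j
x ∧ y = y
y ∧ p = d
j ∨ d = j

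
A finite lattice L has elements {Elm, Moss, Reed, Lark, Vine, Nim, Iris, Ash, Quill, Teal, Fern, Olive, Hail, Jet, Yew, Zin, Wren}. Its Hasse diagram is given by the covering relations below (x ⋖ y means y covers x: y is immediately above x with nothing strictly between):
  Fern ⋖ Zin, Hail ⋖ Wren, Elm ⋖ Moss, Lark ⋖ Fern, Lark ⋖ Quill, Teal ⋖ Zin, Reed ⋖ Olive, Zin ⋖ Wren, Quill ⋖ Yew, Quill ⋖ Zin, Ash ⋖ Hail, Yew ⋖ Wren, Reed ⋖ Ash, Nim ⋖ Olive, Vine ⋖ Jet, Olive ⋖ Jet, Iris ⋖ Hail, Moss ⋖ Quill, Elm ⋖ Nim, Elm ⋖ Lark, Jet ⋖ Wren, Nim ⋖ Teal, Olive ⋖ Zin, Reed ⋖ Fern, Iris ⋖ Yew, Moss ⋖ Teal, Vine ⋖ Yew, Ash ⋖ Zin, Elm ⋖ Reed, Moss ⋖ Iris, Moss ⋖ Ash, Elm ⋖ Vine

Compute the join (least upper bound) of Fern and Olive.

Zin

Common upper bounds of {Fern, Olive}: Wren, Zin.
The least among these is Zin.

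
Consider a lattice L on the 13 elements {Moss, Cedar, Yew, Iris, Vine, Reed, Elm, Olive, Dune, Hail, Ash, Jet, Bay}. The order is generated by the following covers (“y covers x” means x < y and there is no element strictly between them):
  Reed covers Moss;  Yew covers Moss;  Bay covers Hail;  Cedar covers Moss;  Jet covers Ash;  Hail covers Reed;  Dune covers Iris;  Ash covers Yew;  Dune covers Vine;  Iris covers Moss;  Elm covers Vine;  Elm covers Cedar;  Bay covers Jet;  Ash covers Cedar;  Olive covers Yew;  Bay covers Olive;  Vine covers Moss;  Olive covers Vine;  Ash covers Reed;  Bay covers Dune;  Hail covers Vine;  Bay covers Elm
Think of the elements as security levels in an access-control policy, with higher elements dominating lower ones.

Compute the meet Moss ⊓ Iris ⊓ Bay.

Common lower bounds of {Moss, Iris, Bay}: Moss.
The greatest among these is Moss.

Moss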